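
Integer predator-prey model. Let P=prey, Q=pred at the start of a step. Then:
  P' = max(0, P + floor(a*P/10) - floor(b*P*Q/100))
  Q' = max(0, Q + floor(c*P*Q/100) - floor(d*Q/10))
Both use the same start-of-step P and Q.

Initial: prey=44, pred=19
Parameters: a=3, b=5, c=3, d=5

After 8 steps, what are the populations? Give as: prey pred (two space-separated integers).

Answer: 0 1

Derivation:
Step 1: prey: 44+13-41=16; pred: 19+25-9=35
Step 2: prey: 16+4-28=0; pred: 35+16-17=34
Step 3: prey: 0+0-0=0; pred: 34+0-17=17
Step 4: prey: 0+0-0=0; pred: 17+0-8=9
Step 5: prey: 0+0-0=0; pred: 9+0-4=5
Step 6: prey: 0+0-0=0; pred: 5+0-2=3
Step 7: prey: 0+0-0=0; pred: 3+0-1=2
Step 8: prey: 0+0-0=0; pred: 2+0-1=1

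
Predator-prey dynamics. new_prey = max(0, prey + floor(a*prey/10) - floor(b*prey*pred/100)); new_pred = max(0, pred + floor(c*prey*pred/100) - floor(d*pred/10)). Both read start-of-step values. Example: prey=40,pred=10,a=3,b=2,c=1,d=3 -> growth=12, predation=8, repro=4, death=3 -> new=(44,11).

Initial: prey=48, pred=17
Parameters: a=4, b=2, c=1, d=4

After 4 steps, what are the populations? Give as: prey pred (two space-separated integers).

Step 1: prey: 48+19-16=51; pred: 17+8-6=19
Step 2: prey: 51+20-19=52; pred: 19+9-7=21
Step 3: prey: 52+20-21=51; pred: 21+10-8=23
Step 4: prey: 51+20-23=48; pred: 23+11-9=25

Answer: 48 25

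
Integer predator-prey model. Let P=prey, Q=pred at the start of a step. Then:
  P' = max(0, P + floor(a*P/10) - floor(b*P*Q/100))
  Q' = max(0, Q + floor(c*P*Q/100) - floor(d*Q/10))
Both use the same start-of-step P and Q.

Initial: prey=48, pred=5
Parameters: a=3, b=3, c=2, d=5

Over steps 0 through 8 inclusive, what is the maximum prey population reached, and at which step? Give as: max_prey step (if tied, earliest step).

Answer: 60 2

Derivation:
Step 1: prey: 48+14-7=55; pred: 5+4-2=7
Step 2: prey: 55+16-11=60; pred: 7+7-3=11
Step 3: prey: 60+18-19=59; pred: 11+13-5=19
Step 4: prey: 59+17-33=43; pred: 19+22-9=32
Step 5: prey: 43+12-41=14; pred: 32+27-16=43
Step 6: prey: 14+4-18=0; pred: 43+12-21=34
Step 7: prey: 0+0-0=0; pred: 34+0-17=17
Step 8: prey: 0+0-0=0; pred: 17+0-8=9
Max prey = 60 at step 2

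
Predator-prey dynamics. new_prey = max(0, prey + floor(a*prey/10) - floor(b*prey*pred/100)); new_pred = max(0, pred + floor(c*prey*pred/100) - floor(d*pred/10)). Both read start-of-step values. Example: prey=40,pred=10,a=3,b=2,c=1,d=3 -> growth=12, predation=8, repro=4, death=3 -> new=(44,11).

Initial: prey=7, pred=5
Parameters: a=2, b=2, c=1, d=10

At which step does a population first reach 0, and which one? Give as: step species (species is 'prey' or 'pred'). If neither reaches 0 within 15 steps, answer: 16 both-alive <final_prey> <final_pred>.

Answer: 1 pred

Derivation:
Step 1: prey: 7+1-0=8; pred: 5+0-5=0
First extinction: pred at step 1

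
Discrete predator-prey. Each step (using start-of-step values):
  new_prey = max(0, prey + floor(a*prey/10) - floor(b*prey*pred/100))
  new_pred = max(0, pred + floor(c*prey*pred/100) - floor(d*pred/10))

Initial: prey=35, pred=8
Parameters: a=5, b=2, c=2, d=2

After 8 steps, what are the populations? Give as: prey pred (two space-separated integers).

Answer: 0 74

Derivation:
Step 1: prey: 35+17-5=47; pred: 8+5-1=12
Step 2: prey: 47+23-11=59; pred: 12+11-2=21
Step 3: prey: 59+29-24=64; pred: 21+24-4=41
Step 4: prey: 64+32-52=44; pred: 41+52-8=85
Step 5: prey: 44+22-74=0; pred: 85+74-17=142
Step 6: prey: 0+0-0=0; pred: 142+0-28=114
Step 7: prey: 0+0-0=0; pred: 114+0-22=92
Step 8: prey: 0+0-0=0; pred: 92+0-18=74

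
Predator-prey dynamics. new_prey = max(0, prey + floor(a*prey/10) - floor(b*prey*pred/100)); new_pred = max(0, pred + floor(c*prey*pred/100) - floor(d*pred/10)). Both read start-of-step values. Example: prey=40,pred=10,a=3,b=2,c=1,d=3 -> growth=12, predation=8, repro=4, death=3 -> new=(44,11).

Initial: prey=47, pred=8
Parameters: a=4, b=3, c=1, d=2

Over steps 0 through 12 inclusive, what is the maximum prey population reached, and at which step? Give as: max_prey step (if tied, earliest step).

Step 1: prey: 47+18-11=54; pred: 8+3-1=10
Step 2: prey: 54+21-16=59; pred: 10+5-2=13
Step 3: prey: 59+23-23=59; pred: 13+7-2=18
Step 4: prey: 59+23-31=51; pred: 18+10-3=25
Step 5: prey: 51+20-38=33; pred: 25+12-5=32
Step 6: prey: 33+13-31=15; pred: 32+10-6=36
Step 7: prey: 15+6-16=5; pred: 36+5-7=34
Step 8: prey: 5+2-5=2; pred: 34+1-6=29
Step 9: prey: 2+0-1=1; pred: 29+0-5=24
Step 10: prey: 1+0-0=1; pred: 24+0-4=20
Step 11: prey: 1+0-0=1; pred: 20+0-4=16
Step 12: prey: 1+0-0=1; pred: 16+0-3=13
Max prey = 59 at step 2

Answer: 59 2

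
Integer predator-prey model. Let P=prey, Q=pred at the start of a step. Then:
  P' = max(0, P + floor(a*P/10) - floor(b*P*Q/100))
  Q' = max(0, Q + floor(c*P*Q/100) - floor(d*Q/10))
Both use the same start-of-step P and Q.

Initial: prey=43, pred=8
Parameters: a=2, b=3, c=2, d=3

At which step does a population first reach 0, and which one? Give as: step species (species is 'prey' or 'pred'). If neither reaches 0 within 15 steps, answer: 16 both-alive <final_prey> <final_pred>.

Answer: 16 both-alive 1 3

Derivation:
Step 1: prey: 43+8-10=41; pred: 8+6-2=12
Step 2: prey: 41+8-14=35; pred: 12+9-3=18
Step 3: prey: 35+7-18=24; pred: 18+12-5=25
Step 4: prey: 24+4-18=10; pred: 25+12-7=30
Step 5: prey: 10+2-9=3; pred: 30+6-9=27
Step 6: prey: 3+0-2=1; pred: 27+1-8=20
Step 7: prey: 1+0-0=1; pred: 20+0-6=14
Step 8: prey: 1+0-0=1; pred: 14+0-4=10
Step 9: prey: 1+0-0=1; pred: 10+0-3=7
Step 10: prey: 1+0-0=1; pred: 7+0-2=5
Step 11: prey: 1+0-0=1; pred: 5+0-1=4
Step 12: prey: 1+0-0=1; pred: 4+0-1=3
Step 13: prey: 1+0-0=1; pred: 3+0-0=3
Steps 14-15: state stable at prey=1, pred=3 (no change)
No extinction within 15 steps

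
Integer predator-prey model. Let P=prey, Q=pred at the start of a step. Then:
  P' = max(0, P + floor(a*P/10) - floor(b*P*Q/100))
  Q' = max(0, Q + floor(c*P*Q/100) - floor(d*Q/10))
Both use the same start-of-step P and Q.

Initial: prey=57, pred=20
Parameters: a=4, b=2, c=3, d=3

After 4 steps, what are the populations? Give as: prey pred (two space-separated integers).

Step 1: prey: 57+22-22=57; pred: 20+34-6=48
Step 2: prey: 57+22-54=25; pred: 48+82-14=116
Step 3: prey: 25+10-58=0; pred: 116+87-34=169
Step 4: prey: 0+0-0=0; pred: 169+0-50=119

Answer: 0 119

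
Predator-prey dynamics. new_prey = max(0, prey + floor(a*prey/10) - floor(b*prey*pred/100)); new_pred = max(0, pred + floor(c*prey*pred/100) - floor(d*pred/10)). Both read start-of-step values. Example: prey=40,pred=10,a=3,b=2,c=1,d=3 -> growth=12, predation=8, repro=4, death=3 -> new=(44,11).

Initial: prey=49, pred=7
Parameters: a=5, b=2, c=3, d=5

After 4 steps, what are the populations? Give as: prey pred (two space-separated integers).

Step 1: prey: 49+24-6=67; pred: 7+10-3=14
Step 2: prey: 67+33-18=82; pred: 14+28-7=35
Step 3: prey: 82+41-57=66; pred: 35+86-17=104
Step 4: prey: 66+33-137=0; pred: 104+205-52=257

Answer: 0 257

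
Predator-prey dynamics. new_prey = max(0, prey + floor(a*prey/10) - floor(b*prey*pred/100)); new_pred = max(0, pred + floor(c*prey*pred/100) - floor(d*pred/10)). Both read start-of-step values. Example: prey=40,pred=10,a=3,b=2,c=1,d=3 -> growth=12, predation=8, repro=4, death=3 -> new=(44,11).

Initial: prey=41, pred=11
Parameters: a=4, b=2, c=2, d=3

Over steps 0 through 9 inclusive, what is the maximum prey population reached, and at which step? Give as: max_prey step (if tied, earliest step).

Step 1: prey: 41+16-9=48; pred: 11+9-3=17
Step 2: prey: 48+19-16=51; pred: 17+16-5=28
Step 3: prey: 51+20-28=43; pred: 28+28-8=48
Step 4: prey: 43+17-41=19; pred: 48+41-14=75
Step 5: prey: 19+7-28=0; pred: 75+28-22=81
Step 6: prey: 0+0-0=0; pred: 81+0-24=57
Step 7: prey: 0+0-0=0; pred: 57+0-17=40
Step 8: prey: 0+0-0=0; pred: 40+0-12=28
Step 9: prey: 0+0-0=0; pred: 28+0-8=20
Max prey = 51 at step 2

Answer: 51 2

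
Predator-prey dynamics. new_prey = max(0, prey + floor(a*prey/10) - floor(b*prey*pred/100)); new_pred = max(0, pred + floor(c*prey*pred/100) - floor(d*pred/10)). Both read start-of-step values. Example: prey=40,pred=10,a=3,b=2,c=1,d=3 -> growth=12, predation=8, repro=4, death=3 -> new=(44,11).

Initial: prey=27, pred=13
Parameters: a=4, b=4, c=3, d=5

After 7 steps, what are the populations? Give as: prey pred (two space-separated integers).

Step 1: prey: 27+10-14=23; pred: 13+10-6=17
Step 2: prey: 23+9-15=17; pred: 17+11-8=20
Step 3: prey: 17+6-13=10; pred: 20+10-10=20
Step 4: prey: 10+4-8=6; pred: 20+6-10=16
Step 5: prey: 6+2-3=5; pred: 16+2-8=10
Step 6: prey: 5+2-2=5; pred: 10+1-5=6
Step 7: prey: 5+2-1=6; pred: 6+0-3=3

Answer: 6 3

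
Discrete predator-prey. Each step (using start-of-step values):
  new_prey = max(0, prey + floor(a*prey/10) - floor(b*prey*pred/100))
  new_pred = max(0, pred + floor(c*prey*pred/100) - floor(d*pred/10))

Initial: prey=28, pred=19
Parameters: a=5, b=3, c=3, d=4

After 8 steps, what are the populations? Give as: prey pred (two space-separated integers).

Answer: 0 6

Derivation:
Step 1: prey: 28+14-15=27; pred: 19+15-7=27
Step 2: prey: 27+13-21=19; pred: 27+21-10=38
Step 3: prey: 19+9-21=7; pred: 38+21-15=44
Step 4: prey: 7+3-9=1; pred: 44+9-17=36
Step 5: prey: 1+0-1=0; pred: 36+1-14=23
Step 6: prey: 0+0-0=0; pred: 23+0-9=14
Step 7: prey: 0+0-0=0; pred: 14+0-5=9
Step 8: prey: 0+0-0=0; pred: 9+0-3=6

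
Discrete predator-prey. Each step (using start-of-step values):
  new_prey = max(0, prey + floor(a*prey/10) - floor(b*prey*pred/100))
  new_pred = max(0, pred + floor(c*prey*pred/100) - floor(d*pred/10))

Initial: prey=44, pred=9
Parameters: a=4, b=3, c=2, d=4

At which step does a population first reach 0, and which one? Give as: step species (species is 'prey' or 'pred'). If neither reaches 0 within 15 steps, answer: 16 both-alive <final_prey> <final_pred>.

Answer: 5 prey

Derivation:
Step 1: prey: 44+17-11=50; pred: 9+7-3=13
Step 2: prey: 50+20-19=51; pred: 13+13-5=21
Step 3: prey: 51+20-32=39; pred: 21+21-8=34
Step 4: prey: 39+15-39=15; pred: 34+26-13=47
Step 5: prey: 15+6-21=0; pred: 47+14-18=43
First extinction: prey at step 5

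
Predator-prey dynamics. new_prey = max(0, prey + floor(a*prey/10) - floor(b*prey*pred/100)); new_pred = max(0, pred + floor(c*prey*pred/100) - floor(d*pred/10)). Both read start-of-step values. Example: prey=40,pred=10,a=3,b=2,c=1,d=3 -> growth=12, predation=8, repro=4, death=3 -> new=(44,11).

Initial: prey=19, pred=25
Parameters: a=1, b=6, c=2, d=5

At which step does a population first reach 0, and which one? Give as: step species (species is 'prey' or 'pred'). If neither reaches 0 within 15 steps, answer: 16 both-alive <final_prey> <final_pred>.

Step 1: prey: 19+1-28=0; pred: 25+9-12=22
First extinction: prey at step 1

Answer: 1 prey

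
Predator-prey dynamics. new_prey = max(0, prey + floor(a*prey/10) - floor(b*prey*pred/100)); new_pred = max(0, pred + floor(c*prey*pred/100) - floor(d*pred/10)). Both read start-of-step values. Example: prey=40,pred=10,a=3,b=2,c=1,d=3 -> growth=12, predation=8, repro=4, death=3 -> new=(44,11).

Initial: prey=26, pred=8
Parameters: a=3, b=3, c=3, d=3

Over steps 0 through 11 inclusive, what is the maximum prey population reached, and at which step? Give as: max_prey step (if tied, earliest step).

Step 1: prey: 26+7-6=27; pred: 8+6-2=12
Step 2: prey: 27+8-9=26; pred: 12+9-3=18
Step 3: prey: 26+7-14=19; pred: 18+14-5=27
Step 4: prey: 19+5-15=9; pred: 27+15-8=34
Step 5: prey: 9+2-9=2; pred: 34+9-10=33
Step 6: prey: 2+0-1=1; pred: 33+1-9=25
Step 7: prey: 1+0-0=1; pred: 25+0-7=18
Step 8: prey: 1+0-0=1; pred: 18+0-5=13
Step 9: prey: 1+0-0=1; pred: 13+0-3=10
Step 10: prey: 1+0-0=1; pred: 10+0-3=7
Step 11: prey: 1+0-0=1; pred: 7+0-2=5
Max prey = 27 at step 1

Answer: 27 1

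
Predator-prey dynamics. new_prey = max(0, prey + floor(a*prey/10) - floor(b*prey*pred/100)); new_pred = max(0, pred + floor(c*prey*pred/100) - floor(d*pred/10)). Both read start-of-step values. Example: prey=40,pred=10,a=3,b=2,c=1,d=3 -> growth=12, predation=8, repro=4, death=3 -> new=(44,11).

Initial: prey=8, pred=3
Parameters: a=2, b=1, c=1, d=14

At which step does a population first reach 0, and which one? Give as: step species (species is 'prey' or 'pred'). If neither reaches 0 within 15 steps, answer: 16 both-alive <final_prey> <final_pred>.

Step 1: prey: 8+1-0=9; pred: 3+0-4=0
First extinction: pred at step 1

Answer: 1 pred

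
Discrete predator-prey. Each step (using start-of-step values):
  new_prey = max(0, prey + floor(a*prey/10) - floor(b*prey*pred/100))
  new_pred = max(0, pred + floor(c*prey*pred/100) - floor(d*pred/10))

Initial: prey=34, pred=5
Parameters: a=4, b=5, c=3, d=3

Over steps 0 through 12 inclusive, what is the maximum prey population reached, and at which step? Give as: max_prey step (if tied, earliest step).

Step 1: prey: 34+13-8=39; pred: 5+5-1=9
Step 2: prey: 39+15-17=37; pred: 9+10-2=17
Step 3: prey: 37+14-31=20; pred: 17+18-5=30
Step 4: prey: 20+8-30=0; pred: 30+18-9=39
Step 5: prey: 0+0-0=0; pred: 39+0-11=28
Step 6: prey: 0+0-0=0; pred: 28+0-8=20
Step 7: prey: 0+0-0=0; pred: 20+0-6=14
Step 8: prey: 0+0-0=0; pred: 14+0-4=10
Step 9: prey: 0+0-0=0; pred: 10+0-3=7
Step 10: prey: 0+0-0=0; pred: 7+0-2=5
Step 11: prey: 0+0-0=0; pred: 5+0-1=4
Step 12: prey: 0+0-0=0; pred: 4+0-1=3
Max prey = 39 at step 1

Answer: 39 1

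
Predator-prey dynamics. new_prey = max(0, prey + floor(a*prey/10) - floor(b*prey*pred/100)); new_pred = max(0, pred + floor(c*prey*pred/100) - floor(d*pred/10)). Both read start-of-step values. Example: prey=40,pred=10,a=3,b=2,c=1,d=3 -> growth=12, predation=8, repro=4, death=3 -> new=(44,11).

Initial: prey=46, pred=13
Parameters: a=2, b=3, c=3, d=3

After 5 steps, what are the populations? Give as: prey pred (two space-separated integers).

Step 1: prey: 46+9-17=38; pred: 13+17-3=27
Step 2: prey: 38+7-30=15; pred: 27+30-8=49
Step 3: prey: 15+3-22=0; pred: 49+22-14=57
Step 4: prey: 0+0-0=0; pred: 57+0-17=40
Step 5: prey: 0+0-0=0; pred: 40+0-12=28

Answer: 0 28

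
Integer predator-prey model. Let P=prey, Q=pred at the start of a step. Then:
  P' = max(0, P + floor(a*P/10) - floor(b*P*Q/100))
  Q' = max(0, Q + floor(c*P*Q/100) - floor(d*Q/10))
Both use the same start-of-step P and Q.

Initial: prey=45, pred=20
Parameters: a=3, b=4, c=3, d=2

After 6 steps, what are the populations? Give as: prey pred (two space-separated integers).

Step 1: prey: 45+13-36=22; pred: 20+27-4=43
Step 2: prey: 22+6-37=0; pred: 43+28-8=63
Step 3: prey: 0+0-0=0; pred: 63+0-12=51
Step 4: prey: 0+0-0=0; pred: 51+0-10=41
Step 5: prey: 0+0-0=0; pred: 41+0-8=33
Step 6: prey: 0+0-0=0; pred: 33+0-6=27

Answer: 0 27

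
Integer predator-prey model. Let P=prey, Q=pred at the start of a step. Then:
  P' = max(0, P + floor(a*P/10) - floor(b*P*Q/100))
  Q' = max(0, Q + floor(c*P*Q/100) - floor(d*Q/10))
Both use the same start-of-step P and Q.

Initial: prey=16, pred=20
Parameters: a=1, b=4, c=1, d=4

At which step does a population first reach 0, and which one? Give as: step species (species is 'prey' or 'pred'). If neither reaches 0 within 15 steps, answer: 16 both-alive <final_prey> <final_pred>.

Answer: 16 both-alive 2 2

Derivation:
Step 1: prey: 16+1-12=5; pred: 20+3-8=15
Step 2: prey: 5+0-3=2; pred: 15+0-6=9
Step 3: prey: 2+0-0=2; pred: 9+0-3=6
Step 4: prey: 2+0-0=2; pred: 6+0-2=4
Step 5: prey: 2+0-0=2; pred: 4+0-1=3
Step 6: prey: 2+0-0=2; pred: 3+0-1=2
Step 7: prey: 2+0-0=2; pred: 2+0-0=2
Steps 8-15: state stable at prey=2, pred=2 (no change)
No extinction within 15 steps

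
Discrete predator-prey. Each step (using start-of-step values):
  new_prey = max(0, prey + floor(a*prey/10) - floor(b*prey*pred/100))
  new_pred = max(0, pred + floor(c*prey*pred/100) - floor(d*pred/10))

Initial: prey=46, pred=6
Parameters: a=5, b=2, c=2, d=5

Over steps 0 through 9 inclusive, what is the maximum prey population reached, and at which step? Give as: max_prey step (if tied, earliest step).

Step 1: prey: 46+23-5=64; pred: 6+5-3=8
Step 2: prey: 64+32-10=86; pred: 8+10-4=14
Step 3: prey: 86+43-24=105; pred: 14+24-7=31
Step 4: prey: 105+52-65=92; pred: 31+65-15=81
Step 5: prey: 92+46-149=0; pred: 81+149-40=190
Step 6: prey: 0+0-0=0; pred: 190+0-95=95
Step 7: prey: 0+0-0=0; pred: 95+0-47=48
Step 8: prey: 0+0-0=0; pred: 48+0-24=24
Step 9: prey: 0+0-0=0; pred: 24+0-12=12
Max prey = 105 at step 3

Answer: 105 3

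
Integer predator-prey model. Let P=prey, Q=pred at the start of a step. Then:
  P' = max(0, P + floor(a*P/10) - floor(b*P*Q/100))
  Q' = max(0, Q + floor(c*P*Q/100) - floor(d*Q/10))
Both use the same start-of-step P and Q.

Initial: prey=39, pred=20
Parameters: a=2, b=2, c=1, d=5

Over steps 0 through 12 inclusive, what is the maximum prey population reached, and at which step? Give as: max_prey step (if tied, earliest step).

Answer: 64 12

Derivation:
Step 1: prey: 39+7-15=31; pred: 20+7-10=17
Step 2: prey: 31+6-10=27; pred: 17+5-8=14
Step 3: prey: 27+5-7=25; pred: 14+3-7=10
Step 4: prey: 25+5-5=25; pred: 10+2-5=7
Step 5: prey: 25+5-3=27; pred: 7+1-3=5
Step 6: prey: 27+5-2=30; pred: 5+1-2=4
Step 7: prey: 30+6-2=34; pred: 4+1-2=3
Step 8: prey: 34+6-2=38; pred: 3+1-1=3
Step 9: prey: 38+7-2=43; pred: 3+1-1=3
Step 10: prey: 43+8-2=49; pred: 3+1-1=3
Step 11: prey: 49+9-2=56; pred: 3+1-1=3
Step 12: prey: 56+11-3=64; pred: 3+1-1=3
Max prey = 64 at step 12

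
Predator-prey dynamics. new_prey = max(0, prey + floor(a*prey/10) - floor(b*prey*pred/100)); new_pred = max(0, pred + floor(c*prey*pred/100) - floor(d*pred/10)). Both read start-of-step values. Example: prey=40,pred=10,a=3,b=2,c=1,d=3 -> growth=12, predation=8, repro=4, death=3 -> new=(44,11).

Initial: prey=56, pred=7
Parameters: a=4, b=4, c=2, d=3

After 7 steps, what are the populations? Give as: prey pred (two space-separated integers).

Step 1: prey: 56+22-15=63; pred: 7+7-2=12
Step 2: prey: 63+25-30=58; pred: 12+15-3=24
Step 3: prey: 58+23-55=26; pred: 24+27-7=44
Step 4: prey: 26+10-45=0; pred: 44+22-13=53
Step 5: prey: 0+0-0=0; pred: 53+0-15=38
Step 6: prey: 0+0-0=0; pred: 38+0-11=27
Step 7: prey: 0+0-0=0; pred: 27+0-8=19

Answer: 0 19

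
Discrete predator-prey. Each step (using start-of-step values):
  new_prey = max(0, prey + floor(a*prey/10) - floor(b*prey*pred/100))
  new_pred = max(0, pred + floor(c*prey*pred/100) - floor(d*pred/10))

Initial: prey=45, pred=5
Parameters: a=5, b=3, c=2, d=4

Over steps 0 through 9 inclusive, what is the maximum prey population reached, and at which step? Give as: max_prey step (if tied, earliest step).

Answer: 88 3

Derivation:
Step 1: prey: 45+22-6=61; pred: 5+4-2=7
Step 2: prey: 61+30-12=79; pred: 7+8-2=13
Step 3: prey: 79+39-30=88; pred: 13+20-5=28
Step 4: prey: 88+44-73=59; pred: 28+49-11=66
Step 5: prey: 59+29-116=0; pred: 66+77-26=117
Step 6: prey: 0+0-0=0; pred: 117+0-46=71
Step 7: prey: 0+0-0=0; pred: 71+0-28=43
Step 8: prey: 0+0-0=0; pred: 43+0-17=26
Step 9: prey: 0+0-0=0; pred: 26+0-10=16
Max prey = 88 at step 3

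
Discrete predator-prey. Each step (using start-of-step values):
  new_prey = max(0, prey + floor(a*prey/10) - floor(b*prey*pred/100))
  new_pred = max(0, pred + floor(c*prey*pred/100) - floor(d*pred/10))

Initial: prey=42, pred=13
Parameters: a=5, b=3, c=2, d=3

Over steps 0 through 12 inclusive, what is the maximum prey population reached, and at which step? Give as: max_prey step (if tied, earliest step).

Step 1: prey: 42+21-16=47; pred: 13+10-3=20
Step 2: prey: 47+23-28=42; pred: 20+18-6=32
Step 3: prey: 42+21-40=23; pred: 32+26-9=49
Step 4: prey: 23+11-33=1; pred: 49+22-14=57
Step 5: prey: 1+0-1=0; pred: 57+1-17=41
Step 6: prey: 0+0-0=0; pred: 41+0-12=29
Step 7: prey: 0+0-0=0; pred: 29+0-8=21
Step 8: prey: 0+0-0=0; pred: 21+0-6=15
Step 9: prey: 0+0-0=0; pred: 15+0-4=11
Step 10: prey: 0+0-0=0; pred: 11+0-3=8
Step 11: prey: 0+0-0=0; pred: 8+0-2=6
Step 12: prey: 0+0-0=0; pred: 6+0-1=5
Max prey = 47 at step 1

Answer: 47 1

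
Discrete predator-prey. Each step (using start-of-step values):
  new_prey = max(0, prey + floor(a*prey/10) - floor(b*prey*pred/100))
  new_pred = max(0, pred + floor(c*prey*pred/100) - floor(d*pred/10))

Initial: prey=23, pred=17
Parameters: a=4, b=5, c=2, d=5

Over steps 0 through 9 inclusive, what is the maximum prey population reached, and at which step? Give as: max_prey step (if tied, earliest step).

Answer: 28 9

Derivation:
Step 1: prey: 23+9-19=13; pred: 17+7-8=16
Step 2: prey: 13+5-10=8; pred: 16+4-8=12
Step 3: prey: 8+3-4=7; pred: 12+1-6=7
Step 4: prey: 7+2-2=7; pred: 7+0-3=4
Step 5: prey: 7+2-1=8; pred: 4+0-2=2
Step 6: prey: 8+3-0=11; pred: 2+0-1=1
Step 7: prey: 11+4-0=15; pred: 1+0-0=1
Step 8: prey: 15+6-0=21; pred: 1+0-0=1
Step 9: prey: 21+8-1=28; pred: 1+0-0=1
Max prey = 28 at step 9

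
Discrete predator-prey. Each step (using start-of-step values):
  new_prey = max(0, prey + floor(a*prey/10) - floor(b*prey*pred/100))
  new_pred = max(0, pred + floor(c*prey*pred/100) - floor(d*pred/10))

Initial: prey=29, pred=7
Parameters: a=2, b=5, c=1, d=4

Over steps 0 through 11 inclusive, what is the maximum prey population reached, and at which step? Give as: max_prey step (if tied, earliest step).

Step 1: prey: 29+5-10=24; pred: 7+2-2=7
Step 2: prey: 24+4-8=20; pred: 7+1-2=6
Step 3: prey: 20+4-6=18; pred: 6+1-2=5
Step 4: prey: 18+3-4=17; pred: 5+0-2=3
Step 5: prey: 17+3-2=18; pred: 3+0-1=2
Step 6: prey: 18+3-1=20; pred: 2+0-0=2
Step 7: prey: 20+4-2=22; pred: 2+0-0=2
Step 8: prey: 22+4-2=24; pred: 2+0-0=2
Step 9: prey: 24+4-2=26; pred: 2+0-0=2
Step 10: prey: 26+5-2=29; pred: 2+0-0=2
Step 11: prey: 29+5-2=32; pred: 2+0-0=2
Max prey = 32 at step 11

Answer: 32 11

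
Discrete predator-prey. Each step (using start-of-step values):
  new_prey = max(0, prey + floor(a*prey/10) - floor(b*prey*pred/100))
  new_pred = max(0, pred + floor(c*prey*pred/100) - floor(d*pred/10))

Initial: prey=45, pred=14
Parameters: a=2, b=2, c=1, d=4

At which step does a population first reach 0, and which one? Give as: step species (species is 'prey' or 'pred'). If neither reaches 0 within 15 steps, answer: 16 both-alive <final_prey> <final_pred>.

Step 1: prey: 45+9-12=42; pred: 14+6-5=15
Step 2: prey: 42+8-12=38; pred: 15+6-6=15
Step 3: prey: 38+7-11=34; pred: 15+5-6=14
Step 4: prey: 34+6-9=31; pred: 14+4-5=13
Step 5: prey: 31+6-8=29; pred: 13+4-5=12
Step 6: prey: 29+5-6=28; pred: 12+3-4=11
Step 7: prey: 28+5-6=27; pred: 11+3-4=10
Step 8: prey: 27+5-5=27; pred: 10+2-4=8
Step 9: prey: 27+5-4=28; pred: 8+2-3=7
Step 10: prey: 28+5-3=30; pred: 7+1-2=6
Step 11: prey: 30+6-3=33; pred: 6+1-2=5
Step 12: prey: 33+6-3=36; pred: 5+1-2=4
Step 13: prey: 36+7-2=41; pred: 4+1-1=4
Step 14: prey: 41+8-3=46; pred: 4+1-1=4
Step 15: prey: 46+9-3=52; pred: 4+1-1=4
No extinction within 15 steps

Answer: 16 both-alive 52 4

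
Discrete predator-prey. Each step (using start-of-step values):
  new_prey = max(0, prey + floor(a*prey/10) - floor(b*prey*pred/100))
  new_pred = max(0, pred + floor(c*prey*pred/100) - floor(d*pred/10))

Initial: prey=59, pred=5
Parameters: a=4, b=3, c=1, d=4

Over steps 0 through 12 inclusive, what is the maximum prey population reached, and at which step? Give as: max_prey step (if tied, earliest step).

Answer: 126 4

Derivation:
Step 1: prey: 59+23-8=74; pred: 5+2-2=5
Step 2: prey: 74+29-11=92; pred: 5+3-2=6
Step 3: prey: 92+36-16=112; pred: 6+5-2=9
Step 4: prey: 112+44-30=126; pred: 9+10-3=16
Step 5: prey: 126+50-60=116; pred: 16+20-6=30
Step 6: prey: 116+46-104=58; pred: 30+34-12=52
Step 7: prey: 58+23-90=0; pred: 52+30-20=62
Step 8: prey: 0+0-0=0; pred: 62+0-24=38
Step 9: prey: 0+0-0=0; pred: 38+0-15=23
Step 10: prey: 0+0-0=0; pred: 23+0-9=14
Step 11: prey: 0+0-0=0; pred: 14+0-5=9
Step 12: prey: 0+0-0=0; pred: 9+0-3=6
Max prey = 126 at step 4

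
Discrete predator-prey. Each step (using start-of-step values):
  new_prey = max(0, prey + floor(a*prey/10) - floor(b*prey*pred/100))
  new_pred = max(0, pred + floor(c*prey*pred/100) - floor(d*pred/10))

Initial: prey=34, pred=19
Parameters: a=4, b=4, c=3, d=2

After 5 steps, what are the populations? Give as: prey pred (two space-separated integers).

Step 1: prey: 34+13-25=22; pred: 19+19-3=35
Step 2: prey: 22+8-30=0; pred: 35+23-7=51
Step 3: prey: 0+0-0=0; pred: 51+0-10=41
Step 4: prey: 0+0-0=0; pred: 41+0-8=33
Step 5: prey: 0+0-0=0; pred: 33+0-6=27

Answer: 0 27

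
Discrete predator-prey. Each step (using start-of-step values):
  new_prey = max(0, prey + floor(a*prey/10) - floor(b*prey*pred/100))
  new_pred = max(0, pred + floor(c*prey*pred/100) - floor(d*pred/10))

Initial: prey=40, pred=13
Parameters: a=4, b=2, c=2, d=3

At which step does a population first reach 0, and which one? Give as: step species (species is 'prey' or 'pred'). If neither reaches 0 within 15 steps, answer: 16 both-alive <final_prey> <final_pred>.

Step 1: prey: 40+16-10=46; pred: 13+10-3=20
Step 2: prey: 46+18-18=46; pred: 20+18-6=32
Step 3: prey: 46+18-29=35; pred: 32+29-9=52
Step 4: prey: 35+14-36=13; pred: 52+36-15=73
Step 5: prey: 13+5-18=0; pred: 73+18-21=70
First extinction: prey at step 5

Answer: 5 prey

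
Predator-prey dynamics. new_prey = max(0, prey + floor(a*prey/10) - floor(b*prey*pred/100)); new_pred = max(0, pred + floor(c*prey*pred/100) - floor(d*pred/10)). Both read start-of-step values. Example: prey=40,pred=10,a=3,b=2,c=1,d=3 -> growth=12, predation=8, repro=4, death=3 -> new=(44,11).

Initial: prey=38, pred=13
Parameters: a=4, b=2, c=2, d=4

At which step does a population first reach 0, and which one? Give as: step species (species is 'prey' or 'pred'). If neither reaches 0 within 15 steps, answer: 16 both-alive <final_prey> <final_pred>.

Step 1: prey: 38+15-9=44; pred: 13+9-5=17
Step 2: prey: 44+17-14=47; pred: 17+14-6=25
Step 3: prey: 47+18-23=42; pred: 25+23-10=38
Step 4: prey: 42+16-31=27; pred: 38+31-15=54
Step 5: prey: 27+10-29=8; pred: 54+29-21=62
Step 6: prey: 8+3-9=2; pred: 62+9-24=47
Step 7: prey: 2+0-1=1; pred: 47+1-18=30
Step 8: prey: 1+0-0=1; pred: 30+0-12=18
Step 9: prey: 1+0-0=1; pred: 18+0-7=11
Step 10: prey: 1+0-0=1; pred: 11+0-4=7
Step 11: prey: 1+0-0=1; pred: 7+0-2=5
Step 12: prey: 1+0-0=1; pred: 5+0-2=3
Step 13: prey: 1+0-0=1; pred: 3+0-1=2
Step 14: prey: 1+0-0=1; pred: 2+0-0=2
Steps 15-15: state stable at prey=1, pred=2 (no change)
No extinction within 15 steps

Answer: 16 both-alive 1 2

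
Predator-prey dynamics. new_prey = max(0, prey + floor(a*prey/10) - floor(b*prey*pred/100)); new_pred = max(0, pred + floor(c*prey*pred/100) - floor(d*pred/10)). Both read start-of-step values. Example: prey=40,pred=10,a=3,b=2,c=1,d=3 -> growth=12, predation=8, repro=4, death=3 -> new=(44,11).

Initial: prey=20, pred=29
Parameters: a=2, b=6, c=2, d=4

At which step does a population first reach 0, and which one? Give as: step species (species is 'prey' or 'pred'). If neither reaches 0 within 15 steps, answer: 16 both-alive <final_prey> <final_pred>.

Step 1: prey: 20+4-34=0; pred: 29+11-11=29
First extinction: prey at step 1

Answer: 1 prey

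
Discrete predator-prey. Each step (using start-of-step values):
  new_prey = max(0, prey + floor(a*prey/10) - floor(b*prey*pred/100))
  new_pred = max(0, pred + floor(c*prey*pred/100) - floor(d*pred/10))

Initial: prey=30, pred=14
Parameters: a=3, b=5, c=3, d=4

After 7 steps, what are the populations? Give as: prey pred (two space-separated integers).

Step 1: prey: 30+9-21=18; pred: 14+12-5=21
Step 2: prey: 18+5-18=5; pred: 21+11-8=24
Step 3: prey: 5+1-6=0; pred: 24+3-9=18
Step 4: prey: 0+0-0=0; pred: 18+0-7=11
Step 5: prey: 0+0-0=0; pred: 11+0-4=7
Step 6: prey: 0+0-0=0; pred: 7+0-2=5
Step 7: prey: 0+0-0=0; pred: 5+0-2=3

Answer: 0 3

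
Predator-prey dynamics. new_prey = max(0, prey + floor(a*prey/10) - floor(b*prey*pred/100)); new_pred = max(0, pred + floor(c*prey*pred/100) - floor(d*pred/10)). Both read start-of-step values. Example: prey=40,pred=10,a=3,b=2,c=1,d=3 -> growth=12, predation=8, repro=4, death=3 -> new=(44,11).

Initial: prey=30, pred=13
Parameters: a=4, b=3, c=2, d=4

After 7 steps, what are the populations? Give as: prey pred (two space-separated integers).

Answer: 9 16

Derivation:
Step 1: prey: 30+12-11=31; pred: 13+7-5=15
Step 2: prey: 31+12-13=30; pred: 15+9-6=18
Step 3: prey: 30+12-16=26; pred: 18+10-7=21
Step 4: prey: 26+10-16=20; pred: 21+10-8=23
Step 5: prey: 20+8-13=15; pred: 23+9-9=23
Step 6: prey: 15+6-10=11; pred: 23+6-9=20
Step 7: prey: 11+4-6=9; pred: 20+4-8=16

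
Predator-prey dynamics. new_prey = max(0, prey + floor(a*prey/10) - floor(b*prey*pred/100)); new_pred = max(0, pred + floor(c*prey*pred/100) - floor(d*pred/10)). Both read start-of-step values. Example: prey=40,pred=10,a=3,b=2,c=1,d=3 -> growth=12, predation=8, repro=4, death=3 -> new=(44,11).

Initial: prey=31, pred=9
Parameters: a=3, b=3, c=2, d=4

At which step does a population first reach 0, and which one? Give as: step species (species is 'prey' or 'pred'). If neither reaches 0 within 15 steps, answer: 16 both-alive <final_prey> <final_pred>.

Answer: 16 both-alive 20 2

Derivation:
Step 1: prey: 31+9-8=32; pred: 9+5-3=11
Step 2: prey: 32+9-10=31; pred: 11+7-4=14
Step 3: prey: 31+9-13=27; pred: 14+8-5=17
Step 4: prey: 27+8-13=22; pred: 17+9-6=20
Step 5: prey: 22+6-13=15; pred: 20+8-8=20
Step 6: prey: 15+4-9=10; pred: 20+6-8=18
Step 7: prey: 10+3-5=8; pred: 18+3-7=14
Step 8: prey: 8+2-3=7; pred: 14+2-5=11
Step 9: prey: 7+2-2=7; pred: 11+1-4=8
Step 10: prey: 7+2-1=8; pred: 8+1-3=6
Step 11: prey: 8+2-1=9; pred: 6+0-2=4
Step 12: prey: 9+2-1=10; pred: 4+0-1=3
Step 13: prey: 10+3-0=13; pred: 3+0-1=2
Step 14: prey: 13+3-0=16; pred: 2+0-0=2
Step 15: prey: 16+4-0=20; pred: 2+0-0=2
No extinction within 15 steps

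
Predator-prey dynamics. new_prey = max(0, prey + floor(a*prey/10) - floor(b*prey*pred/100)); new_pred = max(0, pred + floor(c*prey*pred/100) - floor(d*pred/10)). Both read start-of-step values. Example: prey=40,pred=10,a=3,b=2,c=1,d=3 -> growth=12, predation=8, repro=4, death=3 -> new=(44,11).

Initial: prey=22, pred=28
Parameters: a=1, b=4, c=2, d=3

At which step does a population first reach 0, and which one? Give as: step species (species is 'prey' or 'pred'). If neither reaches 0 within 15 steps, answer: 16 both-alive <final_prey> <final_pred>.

Answer: 1 prey

Derivation:
Step 1: prey: 22+2-24=0; pred: 28+12-8=32
First extinction: prey at step 1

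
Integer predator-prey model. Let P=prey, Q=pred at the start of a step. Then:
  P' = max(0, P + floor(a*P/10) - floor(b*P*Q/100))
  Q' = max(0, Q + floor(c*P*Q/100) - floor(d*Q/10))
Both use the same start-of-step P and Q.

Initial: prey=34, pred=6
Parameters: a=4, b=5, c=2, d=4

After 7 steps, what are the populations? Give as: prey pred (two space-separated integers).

Answer: 5 12

Derivation:
Step 1: prey: 34+13-10=37; pred: 6+4-2=8
Step 2: prey: 37+14-14=37; pred: 8+5-3=10
Step 3: prey: 37+14-18=33; pred: 10+7-4=13
Step 4: prey: 33+13-21=25; pred: 13+8-5=16
Step 5: prey: 25+10-20=15; pred: 16+8-6=18
Step 6: prey: 15+6-13=8; pred: 18+5-7=16
Step 7: prey: 8+3-6=5; pred: 16+2-6=12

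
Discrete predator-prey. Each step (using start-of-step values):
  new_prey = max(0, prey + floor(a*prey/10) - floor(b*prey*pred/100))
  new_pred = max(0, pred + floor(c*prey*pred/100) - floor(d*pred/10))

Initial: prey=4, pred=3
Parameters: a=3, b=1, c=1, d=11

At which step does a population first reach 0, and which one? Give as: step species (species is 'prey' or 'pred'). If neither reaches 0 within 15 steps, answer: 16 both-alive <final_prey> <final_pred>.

Step 1: prey: 4+1-0=5; pred: 3+0-3=0
First extinction: pred at step 1

Answer: 1 pred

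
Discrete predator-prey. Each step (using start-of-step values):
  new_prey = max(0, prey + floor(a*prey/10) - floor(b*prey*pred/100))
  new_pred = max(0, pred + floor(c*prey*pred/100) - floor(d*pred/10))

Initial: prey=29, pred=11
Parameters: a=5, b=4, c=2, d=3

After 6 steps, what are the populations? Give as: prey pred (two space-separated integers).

Answer: 2 21

Derivation:
Step 1: prey: 29+14-12=31; pred: 11+6-3=14
Step 2: prey: 31+15-17=29; pred: 14+8-4=18
Step 3: prey: 29+14-20=23; pred: 18+10-5=23
Step 4: prey: 23+11-21=13; pred: 23+10-6=27
Step 5: prey: 13+6-14=5; pred: 27+7-8=26
Step 6: prey: 5+2-5=2; pred: 26+2-7=21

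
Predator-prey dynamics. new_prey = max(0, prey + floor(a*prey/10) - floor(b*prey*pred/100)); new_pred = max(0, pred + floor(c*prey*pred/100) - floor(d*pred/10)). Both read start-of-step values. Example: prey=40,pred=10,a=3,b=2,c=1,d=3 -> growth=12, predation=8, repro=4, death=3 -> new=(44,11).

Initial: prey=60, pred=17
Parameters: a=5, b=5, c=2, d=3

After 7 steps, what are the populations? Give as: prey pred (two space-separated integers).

Step 1: prey: 60+30-51=39; pred: 17+20-5=32
Step 2: prey: 39+19-62=0; pred: 32+24-9=47
Step 3: prey: 0+0-0=0; pred: 47+0-14=33
Step 4: prey: 0+0-0=0; pred: 33+0-9=24
Step 5: prey: 0+0-0=0; pred: 24+0-7=17
Step 6: prey: 0+0-0=0; pred: 17+0-5=12
Step 7: prey: 0+0-0=0; pred: 12+0-3=9

Answer: 0 9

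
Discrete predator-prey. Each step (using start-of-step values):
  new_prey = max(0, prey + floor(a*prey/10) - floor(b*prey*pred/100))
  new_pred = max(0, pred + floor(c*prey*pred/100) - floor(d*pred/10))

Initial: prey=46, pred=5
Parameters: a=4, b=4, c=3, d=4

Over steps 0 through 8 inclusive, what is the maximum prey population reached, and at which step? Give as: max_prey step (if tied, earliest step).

Answer: 58 2

Derivation:
Step 1: prey: 46+18-9=55; pred: 5+6-2=9
Step 2: prey: 55+22-19=58; pred: 9+14-3=20
Step 3: prey: 58+23-46=35; pred: 20+34-8=46
Step 4: prey: 35+14-64=0; pred: 46+48-18=76
Step 5: prey: 0+0-0=0; pred: 76+0-30=46
Step 6: prey: 0+0-0=0; pred: 46+0-18=28
Step 7: prey: 0+0-0=0; pred: 28+0-11=17
Step 8: prey: 0+0-0=0; pred: 17+0-6=11
Max prey = 58 at step 2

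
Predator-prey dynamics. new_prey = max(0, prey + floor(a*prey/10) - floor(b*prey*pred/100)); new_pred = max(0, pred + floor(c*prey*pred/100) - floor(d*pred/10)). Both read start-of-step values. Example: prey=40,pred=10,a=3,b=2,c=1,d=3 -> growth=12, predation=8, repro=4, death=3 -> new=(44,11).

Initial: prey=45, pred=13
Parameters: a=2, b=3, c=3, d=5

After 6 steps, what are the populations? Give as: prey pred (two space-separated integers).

Step 1: prey: 45+9-17=37; pred: 13+17-6=24
Step 2: prey: 37+7-26=18; pred: 24+26-12=38
Step 3: prey: 18+3-20=1; pred: 38+20-19=39
Step 4: prey: 1+0-1=0; pred: 39+1-19=21
Step 5: prey: 0+0-0=0; pred: 21+0-10=11
Step 6: prey: 0+0-0=0; pred: 11+0-5=6

Answer: 0 6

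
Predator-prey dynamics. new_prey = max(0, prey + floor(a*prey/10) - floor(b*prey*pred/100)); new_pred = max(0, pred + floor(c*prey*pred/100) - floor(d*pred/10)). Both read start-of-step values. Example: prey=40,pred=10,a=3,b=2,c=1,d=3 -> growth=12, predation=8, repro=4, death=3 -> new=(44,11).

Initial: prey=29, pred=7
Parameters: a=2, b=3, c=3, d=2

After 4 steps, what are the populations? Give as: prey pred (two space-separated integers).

Step 1: prey: 29+5-6=28; pred: 7+6-1=12
Step 2: prey: 28+5-10=23; pred: 12+10-2=20
Step 3: prey: 23+4-13=14; pred: 20+13-4=29
Step 4: prey: 14+2-12=4; pred: 29+12-5=36

Answer: 4 36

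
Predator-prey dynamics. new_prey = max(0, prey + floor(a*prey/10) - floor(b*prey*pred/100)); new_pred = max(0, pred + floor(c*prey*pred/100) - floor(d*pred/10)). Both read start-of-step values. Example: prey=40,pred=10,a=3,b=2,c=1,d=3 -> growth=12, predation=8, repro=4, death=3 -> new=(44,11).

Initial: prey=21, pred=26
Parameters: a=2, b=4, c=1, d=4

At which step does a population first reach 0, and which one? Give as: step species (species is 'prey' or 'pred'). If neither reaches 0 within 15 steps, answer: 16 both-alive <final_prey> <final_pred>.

Answer: 16 both-alive 1 2

Derivation:
Step 1: prey: 21+4-21=4; pred: 26+5-10=21
Step 2: prey: 4+0-3=1; pred: 21+0-8=13
Step 3: prey: 1+0-0=1; pred: 13+0-5=8
Step 4: prey: 1+0-0=1; pred: 8+0-3=5
Step 5: prey: 1+0-0=1; pred: 5+0-2=3
Step 6: prey: 1+0-0=1; pred: 3+0-1=2
Step 7: prey: 1+0-0=1; pred: 2+0-0=2
Steps 8-15: state stable at prey=1, pred=2 (no change)
No extinction within 15 steps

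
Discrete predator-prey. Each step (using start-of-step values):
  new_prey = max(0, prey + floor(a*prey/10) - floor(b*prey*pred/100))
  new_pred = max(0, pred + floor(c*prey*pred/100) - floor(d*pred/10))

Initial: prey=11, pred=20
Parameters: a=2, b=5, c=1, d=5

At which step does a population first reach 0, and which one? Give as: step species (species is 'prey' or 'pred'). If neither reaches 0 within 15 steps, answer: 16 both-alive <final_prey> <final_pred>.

Answer: 16 both-alive 1 1

Derivation:
Step 1: prey: 11+2-11=2; pred: 20+2-10=12
Step 2: prey: 2+0-1=1; pred: 12+0-6=6
Step 3: prey: 1+0-0=1; pred: 6+0-3=3
Step 4: prey: 1+0-0=1; pred: 3+0-1=2
Step 5: prey: 1+0-0=1; pred: 2+0-1=1
Step 6: prey: 1+0-0=1; pred: 1+0-0=1
Steps 7-15: state stable at prey=1, pred=1 (no change)
No extinction within 15 steps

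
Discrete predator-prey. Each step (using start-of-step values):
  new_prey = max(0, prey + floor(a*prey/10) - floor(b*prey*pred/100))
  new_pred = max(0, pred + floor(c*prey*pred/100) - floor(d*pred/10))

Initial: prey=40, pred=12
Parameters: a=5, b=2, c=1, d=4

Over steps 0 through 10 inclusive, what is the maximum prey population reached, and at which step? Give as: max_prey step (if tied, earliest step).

Answer: 94 5

Derivation:
Step 1: prey: 40+20-9=51; pred: 12+4-4=12
Step 2: prey: 51+25-12=64; pred: 12+6-4=14
Step 3: prey: 64+32-17=79; pred: 14+8-5=17
Step 4: prey: 79+39-26=92; pred: 17+13-6=24
Step 5: prey: 92+46-44=94; pred: 24+22-9=37
Step 6: prey: 94+47-69=72; pred: 37+34-14=57
Step 7: prey: 72+36-82=26; pred: 57+41-22=76
Step 8: prey: 26+13-39=0; pred: 76+19-30=65
Step 9: prey: 0+0-0=0; pred: 65+0-26=39
Step 10: prey: 0+0-0=0; pred: 39+0-15=24
Max prey = 94 at step 5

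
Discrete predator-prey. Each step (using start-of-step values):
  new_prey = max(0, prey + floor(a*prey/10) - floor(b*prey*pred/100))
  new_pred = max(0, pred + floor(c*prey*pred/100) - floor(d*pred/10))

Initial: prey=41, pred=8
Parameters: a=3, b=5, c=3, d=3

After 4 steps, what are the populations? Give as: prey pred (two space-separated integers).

Step 1: prey: 41+12-16=37; pred: 8+9-2=15
Step 2: prey: 37+11-27=21; pred: 15+16-4=27
Step 3: prey: 21+6-28=0; pred: 27+17-8=36
Step 4: prey: 0+0-0=0; pred: 36+0-10=26

Answer: 0 26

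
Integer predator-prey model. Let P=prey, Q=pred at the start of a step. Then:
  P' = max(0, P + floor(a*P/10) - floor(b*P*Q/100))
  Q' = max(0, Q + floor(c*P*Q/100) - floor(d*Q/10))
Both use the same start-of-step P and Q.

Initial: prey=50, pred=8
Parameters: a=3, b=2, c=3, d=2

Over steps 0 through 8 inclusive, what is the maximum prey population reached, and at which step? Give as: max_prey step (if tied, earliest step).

Step 1: prey: 50+15-8=57; pred: 8+12-1=19
Step 2: prey: 57+17-21=53; pred: 19+32-3=48
Step 3: prey: 53+15-50=18; pred: 48+76-9=115
Step 4: prey: 18+5-41=0; pred: 115+62-23=154
Step 5: prey: 0+0-0=0; pred: 154+0-30=124
Step 6: prey: 0+0-0=0; pred: 124+0-24=100
Step 7: prey: 0+0-0=0; pred: 100+0-20=80
Step 8: prey: 0+0-0=0; pred: 80+0-16=64
Max prey = 57 at step 1

Answer: 57 1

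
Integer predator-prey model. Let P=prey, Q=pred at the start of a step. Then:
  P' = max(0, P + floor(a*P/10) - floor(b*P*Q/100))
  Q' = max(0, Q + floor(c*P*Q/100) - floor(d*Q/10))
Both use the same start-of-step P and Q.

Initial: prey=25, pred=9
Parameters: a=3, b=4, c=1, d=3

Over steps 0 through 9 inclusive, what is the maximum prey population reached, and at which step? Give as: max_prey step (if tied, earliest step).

Step 1: prey: 25+7-9=23; pred: 9+2-2=9
Step 2: prey: 23+6-8=21; pred: 9+2-2=9
Step 3: prey: 21+6-7=20; pred: 9+1-2=8
Step 4: prey: 20+6-6=20; pred: 8+1-2=7
Step 5: prey: 20+6-5=21; pred: 7+1-2=6
Step 6: prey: 21+6-5=22; pred: 6+1-1=6
Step 7: prey: 22+6-5=23; pred: 6+1-1=6
Step 8: prey: 23+6-5=24; pred: 6+1-1=6
Step 9: prey: 24+7-5=26; pred: 6+1-1=6
Max prey = 26 at step 9

Answer: 26 9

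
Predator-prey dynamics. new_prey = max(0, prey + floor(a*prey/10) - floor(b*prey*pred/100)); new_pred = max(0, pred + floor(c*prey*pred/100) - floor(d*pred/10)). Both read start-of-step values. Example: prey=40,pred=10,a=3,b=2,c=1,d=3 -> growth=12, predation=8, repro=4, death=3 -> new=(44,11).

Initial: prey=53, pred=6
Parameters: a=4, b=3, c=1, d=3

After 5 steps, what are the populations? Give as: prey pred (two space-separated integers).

Step 1: prey: 53+21-9=65; pred: 6+3-1=8
Step 2: prey: 65+26-15=76; pred: 8+5-2=11
Step 3: prey: 76+30-25=81; pred: 11+8-3=16
Step 4: prey: 81+32-38=75; pred: 16+12-4=24
Step 5: prey: 75+30-54=51; pred: 24+18-7=35

Answer: 51 35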